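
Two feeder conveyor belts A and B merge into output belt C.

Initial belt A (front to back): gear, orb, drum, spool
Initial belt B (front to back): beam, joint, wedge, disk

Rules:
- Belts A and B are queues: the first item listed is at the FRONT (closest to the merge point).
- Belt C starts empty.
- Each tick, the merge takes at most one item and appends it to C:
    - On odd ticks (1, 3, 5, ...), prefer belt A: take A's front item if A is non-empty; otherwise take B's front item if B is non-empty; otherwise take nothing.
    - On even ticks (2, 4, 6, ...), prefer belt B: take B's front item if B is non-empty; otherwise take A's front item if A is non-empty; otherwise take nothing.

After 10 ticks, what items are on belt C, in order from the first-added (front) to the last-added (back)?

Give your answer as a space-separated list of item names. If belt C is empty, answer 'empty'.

Tick 1: prefer A, take gear from A; A=[orb,drum,spool] B=[beam,joint,wedge,disk] C=[gear]
Tick 2: prefer B, take beam from B; A=[orb,drum,spool] B=[joint,wedge,disk] C=[gear,beam]
Tick 3: prefer A, take orb from A; A=[drum,spool] B=[joint,wedge,disk] C=[gear,beam,orb]
Tick 4: prefer B, take joint from B; A=[drum,spool] B=[wedge,disk] C=[gear,beam,orb,joint]
Tick 5: prefer A, take drum from A; A=[spool] B=[wedge,disk] C=[gear,beam,orb,joint,drum]
Tick 6: prefer B, take wedge from B; A=[spool] B=[disk] C=[gear,beam,orb,joint,drum,wedge]
Tick 7: prefer A, take spool from A; A=[-] B=[disk] C=[gear,beam,orb,joint,drum,wedge,spool]
Tick 8: prefer B, take disk from B; A=[-] B=[-] C=[gear,beam,orb,joint,drum,wedge,spool,disk]
Tick 9: prefer A, both empty, nothing taken; A=[-] B=[-] C=[gear,beam,orb,joint,drum,wedge,spool,disk]
Tick 10: prefer B, both empty, nothing taken; A=[-] B=[-] C=[gear,beam,orb,joint,drum,wedge,spool,disk]

Answer: gear beam orb joint drum wedge spool disk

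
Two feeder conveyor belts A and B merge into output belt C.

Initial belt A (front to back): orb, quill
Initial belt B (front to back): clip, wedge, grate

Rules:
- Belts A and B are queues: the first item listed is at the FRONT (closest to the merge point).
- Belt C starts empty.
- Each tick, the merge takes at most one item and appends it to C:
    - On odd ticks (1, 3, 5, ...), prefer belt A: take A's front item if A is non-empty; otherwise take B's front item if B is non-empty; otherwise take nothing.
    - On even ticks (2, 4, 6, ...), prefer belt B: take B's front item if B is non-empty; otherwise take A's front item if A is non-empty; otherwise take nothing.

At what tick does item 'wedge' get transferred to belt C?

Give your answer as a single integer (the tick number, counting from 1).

Answer: 4

Derivation:
Tick 1: prefer A, take orb from A; A=[quill] B=[clip,wedge,grate] C=[orb]
Tick 2: prefer B, take clip from B; A=[quill] B=[wedge,grate] C=[orb,clip]
Tick 3: prefer A, take quill from A; A=[-] B=[wedge,grate] C=[orb,clip,quill]
Tick 4: prefer B, take wedge from B; A=[-] B=[grate] C=[orb,clip,quill,wedge]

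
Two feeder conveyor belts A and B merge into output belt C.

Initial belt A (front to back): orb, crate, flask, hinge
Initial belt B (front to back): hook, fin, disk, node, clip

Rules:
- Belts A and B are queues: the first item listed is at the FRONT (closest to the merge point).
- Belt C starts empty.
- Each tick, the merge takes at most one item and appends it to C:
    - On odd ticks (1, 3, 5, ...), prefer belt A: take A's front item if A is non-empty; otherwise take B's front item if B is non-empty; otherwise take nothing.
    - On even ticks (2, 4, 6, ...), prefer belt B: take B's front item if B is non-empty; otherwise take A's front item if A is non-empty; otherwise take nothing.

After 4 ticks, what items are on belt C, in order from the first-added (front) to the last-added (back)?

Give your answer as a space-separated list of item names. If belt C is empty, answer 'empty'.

Tick 1: prefer A, take orb from A; A=[crate,flask,hinge] B=[hook,fin,disk,node,clip] C=[orb]
Tick 2: prefer B, take hook from B; A=[crate,flask,hinge] B=[fin,disk,node,clip] C=[orb,hook]
Tick 3: prefer A, take crate from A; A=[flask,hinge] B=[fin,disk,node,clip] C=[orb,hook,crate]
Tick 4: prefer B, take fin from B; A=[flask,hinge] B=[disk,node,clip] C=[orb,hook,crate,fin]

Answer: orb hook crate fin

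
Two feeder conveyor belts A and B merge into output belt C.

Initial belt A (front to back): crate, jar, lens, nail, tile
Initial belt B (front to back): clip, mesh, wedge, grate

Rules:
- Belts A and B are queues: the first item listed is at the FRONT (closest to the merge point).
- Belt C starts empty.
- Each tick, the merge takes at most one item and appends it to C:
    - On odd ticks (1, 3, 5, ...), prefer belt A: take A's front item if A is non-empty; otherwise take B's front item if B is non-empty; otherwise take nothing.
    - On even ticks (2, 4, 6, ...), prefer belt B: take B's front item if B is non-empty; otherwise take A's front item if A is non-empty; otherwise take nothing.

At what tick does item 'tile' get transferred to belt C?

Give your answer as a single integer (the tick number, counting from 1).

Tick 1: prefer A, take crate from A; A=[jar,lens,nail,tile] B=[clip,mesh,wedge,grate] C=[crate]
Tick 2: prefer B, take clip from B; A=[jar,lens,nail,tile] B=[mesh,wedge,grate] C=[crate,clip]
Tick 3: prefer A, take jar from A; A=[lens,nail,tile] B=[mesh,wedge,grate] C=[crate,clip,jar]
Tick 4: prefer B, take mesh from B; A=[lens,nail,tile] B=[wedge,grate] C=[crate,clip,jar,mesh]
Tick 5: prefer A, take lens from A; A=[nail,tile] B=[wedge,grate] C=[crate,clip,jar,mesh,lens]
Tick 6: prefer B, take wedge from B; A=[nail,tile] B=[grate] C=[crate,clip,jar,mesh,lens,wedge]
Tick 7: prefer A, take nail from A; A=[tile] B=[grate] C=[crate,clip,jar,mesh,lens,wedge,nail]
Tick 8: prefer B, take grate from B; A=[tile] B=[-] C=[crate,clip,jar,mesh,lens,wedge,nail,grate]
Tick 9: prefer A, take tile from A; A=[-] B=[-] C=[crate,clip,jar,mesh,lens,wedge,nail,grate,tile]

Answer: 9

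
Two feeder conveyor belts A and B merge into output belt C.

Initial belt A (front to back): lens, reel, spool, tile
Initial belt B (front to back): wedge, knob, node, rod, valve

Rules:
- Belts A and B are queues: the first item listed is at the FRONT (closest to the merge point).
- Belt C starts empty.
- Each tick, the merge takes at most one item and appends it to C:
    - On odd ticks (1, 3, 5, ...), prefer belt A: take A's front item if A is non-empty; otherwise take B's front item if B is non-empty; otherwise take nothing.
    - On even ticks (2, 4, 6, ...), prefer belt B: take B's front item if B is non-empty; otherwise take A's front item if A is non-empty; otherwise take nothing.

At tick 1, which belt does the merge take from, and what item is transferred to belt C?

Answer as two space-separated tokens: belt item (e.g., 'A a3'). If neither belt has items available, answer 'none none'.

Tick 1: prefer A, take lens from A; A=[reel,spool,tile] B=[wedge,knob,node,rod,valve] C=[lens]

Answer: A lens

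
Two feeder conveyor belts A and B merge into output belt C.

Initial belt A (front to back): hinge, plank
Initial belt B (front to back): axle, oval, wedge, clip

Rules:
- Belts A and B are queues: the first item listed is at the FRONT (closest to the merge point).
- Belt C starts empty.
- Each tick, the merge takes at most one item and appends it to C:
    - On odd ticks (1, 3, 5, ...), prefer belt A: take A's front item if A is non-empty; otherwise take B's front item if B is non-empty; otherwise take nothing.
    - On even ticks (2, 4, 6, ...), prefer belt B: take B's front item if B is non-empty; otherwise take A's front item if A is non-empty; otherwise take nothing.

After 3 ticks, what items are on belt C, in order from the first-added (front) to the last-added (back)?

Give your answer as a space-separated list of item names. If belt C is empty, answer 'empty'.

Tick 1: prefer A, take hinge from A; A=[plank] B=[axle,oval,wedge,clip] C=[hinge]
Tick 2: prefer B, take axle from B; A=[plank] B=[oval,wedge,clip] C=[hinge,axle]
Tick 3: prefer A, take plank from A; A=[-] B=[oval,wedge,clip] C=[hinge,axle,plank]

Answer: hinge axle plank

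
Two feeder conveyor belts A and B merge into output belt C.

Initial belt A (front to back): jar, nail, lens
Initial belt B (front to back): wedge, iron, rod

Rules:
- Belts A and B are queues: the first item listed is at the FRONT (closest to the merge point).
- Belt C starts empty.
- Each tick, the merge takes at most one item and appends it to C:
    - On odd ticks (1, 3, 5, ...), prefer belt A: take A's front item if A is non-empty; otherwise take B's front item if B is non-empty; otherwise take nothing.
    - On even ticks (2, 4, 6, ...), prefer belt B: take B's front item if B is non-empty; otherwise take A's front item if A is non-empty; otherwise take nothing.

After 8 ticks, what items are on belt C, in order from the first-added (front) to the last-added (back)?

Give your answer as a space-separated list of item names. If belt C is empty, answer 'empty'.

Tick 1: prefer A, take jar from A; A=[nail,lens] B=[wedge,iron,rod] C=[jar]
Tick 2: prefer B, take wedge from B; A=[nail,lens] B=[iron,rod] C=[jar,wedge]
Tick 3: prefer A, take nail from A; A=[lens] B=[iron,rod] C=[jar,wedge,nail]
Tick 4: prefer B, take iron from B; A=[lens] B=[rod] C=[jar,wedge,nail,iron]
Tick 5: prefer A, take lens from A; A=[-] B=[rod] C=[jar,wedge,nail,iron,lens]
Tick 6: prefer B, take rod from B; A=[-] B=[-] C=[jar,wedge,nail,iron,lens,rod]
Tick 7: prefer A, both empty, nothing taken; A=[-] B=[-] C=[jar,wedge,nail,iron,lens,rod]
Tick 8: prefer B, both empty, nothing taken; A=[-] B=[-] C=[jar,wedge,nail,iron,lens,rod]

Answer: jar wedge nail iron lens rod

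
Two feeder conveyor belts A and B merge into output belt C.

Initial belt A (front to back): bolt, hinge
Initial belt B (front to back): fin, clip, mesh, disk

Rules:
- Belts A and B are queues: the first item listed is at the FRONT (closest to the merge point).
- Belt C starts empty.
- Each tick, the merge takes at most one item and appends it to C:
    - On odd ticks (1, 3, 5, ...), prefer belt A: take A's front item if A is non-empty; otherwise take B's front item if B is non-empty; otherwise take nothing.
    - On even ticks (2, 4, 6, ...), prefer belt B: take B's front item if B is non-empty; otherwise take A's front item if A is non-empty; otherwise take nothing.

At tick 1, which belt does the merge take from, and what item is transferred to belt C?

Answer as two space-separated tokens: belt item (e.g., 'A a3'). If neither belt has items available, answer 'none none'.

Answer: A bolt

Derivation:
Tick 1: prefer A, take bolt from A; A=[hinge] B=[fin,clip,mesh,disk] C=[bolt]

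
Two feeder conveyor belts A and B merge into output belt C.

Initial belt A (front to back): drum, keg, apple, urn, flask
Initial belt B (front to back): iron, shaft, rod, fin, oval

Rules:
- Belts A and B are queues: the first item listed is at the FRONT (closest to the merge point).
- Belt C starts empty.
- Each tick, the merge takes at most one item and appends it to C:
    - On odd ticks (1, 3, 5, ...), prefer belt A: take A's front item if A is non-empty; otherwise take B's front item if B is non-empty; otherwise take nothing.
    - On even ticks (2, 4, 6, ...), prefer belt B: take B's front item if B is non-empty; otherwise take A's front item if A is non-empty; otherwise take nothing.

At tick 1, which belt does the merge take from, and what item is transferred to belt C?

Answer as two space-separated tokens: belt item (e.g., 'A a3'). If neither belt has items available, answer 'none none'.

Tick 1: prefer A, take drum from A; A=[keg,apple,urn,flask] B=[iron,shaft,rod,fin,oval] C=[drum]

Answer: A drum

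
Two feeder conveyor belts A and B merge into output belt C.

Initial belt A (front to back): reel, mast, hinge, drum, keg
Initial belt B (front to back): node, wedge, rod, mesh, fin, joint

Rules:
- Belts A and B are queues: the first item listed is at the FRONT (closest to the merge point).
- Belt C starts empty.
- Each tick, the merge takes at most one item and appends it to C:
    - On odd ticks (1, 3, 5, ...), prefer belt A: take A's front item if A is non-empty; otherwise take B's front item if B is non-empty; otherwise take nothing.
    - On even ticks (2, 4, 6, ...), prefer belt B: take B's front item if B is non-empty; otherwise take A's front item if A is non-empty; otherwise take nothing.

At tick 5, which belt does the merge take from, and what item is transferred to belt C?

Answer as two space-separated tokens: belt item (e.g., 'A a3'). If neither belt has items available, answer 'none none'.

Answer: A hinge

Derivation:
Tick 1: prefer A, take reel from A; A=[mast,hinge,drum,keg] B=[node,wedge,rod,mesh,fin,joint] C=[reel]
Tick 2: prefer B, take node from B; A=[mast,hinge,drum,keg] B=[wedge,rod,mesh,fin,joint] C=[reel,node]
Tick 3: prefer A, take mast from A; A=[hinge,drum,keg] B=[wedge,rod,mesh,fin,joint] C=[reel,node,mast]
Tick 4: prefer B, take wedge from B; A=[hinge,drum,keg] B=[rod,mesh,fin,joint] C=[reel,node,mast,wedge]
Tick 5: prefer A, take hinge from A; A=[drum,keg] B=[rod,mesh,fin,joint] C=[reel,node,mast,wedge,hinge]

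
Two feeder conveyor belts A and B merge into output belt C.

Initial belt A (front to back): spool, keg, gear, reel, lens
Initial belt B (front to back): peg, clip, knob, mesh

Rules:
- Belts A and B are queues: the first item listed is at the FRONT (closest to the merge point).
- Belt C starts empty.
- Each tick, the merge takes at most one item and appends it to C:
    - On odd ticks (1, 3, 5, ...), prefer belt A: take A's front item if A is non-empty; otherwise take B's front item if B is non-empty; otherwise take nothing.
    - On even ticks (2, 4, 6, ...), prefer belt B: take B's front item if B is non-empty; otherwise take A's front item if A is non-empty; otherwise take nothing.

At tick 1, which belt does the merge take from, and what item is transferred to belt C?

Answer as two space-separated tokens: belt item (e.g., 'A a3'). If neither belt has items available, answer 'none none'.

Tick 1: prefer A, take spool from A; A=[keg,gear,reel,lens] B=[peg,clip,knob,mesh] C=[spool]

Answer: A spool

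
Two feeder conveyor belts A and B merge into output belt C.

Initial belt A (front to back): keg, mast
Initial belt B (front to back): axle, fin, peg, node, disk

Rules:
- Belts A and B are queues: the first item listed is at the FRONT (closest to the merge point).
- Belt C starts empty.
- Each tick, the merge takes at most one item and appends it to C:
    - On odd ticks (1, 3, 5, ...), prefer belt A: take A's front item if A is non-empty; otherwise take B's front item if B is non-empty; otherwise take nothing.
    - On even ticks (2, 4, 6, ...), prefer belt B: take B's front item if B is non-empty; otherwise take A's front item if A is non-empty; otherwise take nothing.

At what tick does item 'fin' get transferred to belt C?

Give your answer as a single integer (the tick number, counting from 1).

Tick 1: prefer A, take keg from A; A=[mast] B=[axle,fin,peg,node,disk] C=[keg]
Tick 2: prefer B, take axle from B; A=[mast] B=[fin,peg,node,disk] C=[keg,axle]
Tick 3: prefer A, take mast from A; A=[-] B=[fin,peg,node,disk] C=[keg,axle,mast]
Tick 4: prefer B, take fin from B; A=[-] B=[peg,node,disk] C=[keg,axle,mast,fin]

Answer: 4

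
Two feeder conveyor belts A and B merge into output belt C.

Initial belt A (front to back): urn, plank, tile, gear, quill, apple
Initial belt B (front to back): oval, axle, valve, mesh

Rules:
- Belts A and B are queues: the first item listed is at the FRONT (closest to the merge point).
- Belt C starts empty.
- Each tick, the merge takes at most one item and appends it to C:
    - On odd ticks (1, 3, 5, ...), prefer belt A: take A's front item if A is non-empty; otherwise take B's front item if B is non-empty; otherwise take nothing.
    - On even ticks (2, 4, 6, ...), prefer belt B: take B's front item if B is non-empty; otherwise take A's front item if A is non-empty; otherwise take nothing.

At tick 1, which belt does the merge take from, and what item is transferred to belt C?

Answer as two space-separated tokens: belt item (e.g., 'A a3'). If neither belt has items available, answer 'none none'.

Tick 1: prefer A, take urn from A; A=[plank,tile,gear,quill,apple] B=[oval,axle,valve,mesh] C=[urn]

Answer: A urn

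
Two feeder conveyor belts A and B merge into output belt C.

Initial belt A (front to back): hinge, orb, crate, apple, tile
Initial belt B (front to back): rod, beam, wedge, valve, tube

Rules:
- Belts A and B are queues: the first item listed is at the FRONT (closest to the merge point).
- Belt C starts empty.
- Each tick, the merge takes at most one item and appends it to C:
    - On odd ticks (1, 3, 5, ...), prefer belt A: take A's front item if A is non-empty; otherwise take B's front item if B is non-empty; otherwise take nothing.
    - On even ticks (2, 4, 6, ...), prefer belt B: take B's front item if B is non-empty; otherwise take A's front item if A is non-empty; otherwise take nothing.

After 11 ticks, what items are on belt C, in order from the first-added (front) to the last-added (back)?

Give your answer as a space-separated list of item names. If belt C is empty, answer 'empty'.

Answer: hinge rod orb beam crate wedge apple valve tile tube

Derivation:
Tick 1: prefer A, take hinge from A; A=[orb,crate,apple,tile] B=[rod,beam,wedge,valve,tube] C=[hinge]
Tick 2: prefer B, take rod from B; A=[orb,crate,apple,tile] B=[beam,wedge,valve,tube] C=[hinge,rod]
Tick 3: prefer A, take orb from A; A=[crate,apple,tile] B=[beam,wedge,valve,tube] C=[hinge,rod,orb]
Tick 4: prefer B, take beam from B; A=[crate,apple,tile] B=[wedge,valve,tube] C=[hinge,rod,orb,beam]
Tick 5: prefer A, take crate from A; A=[apple,tile] B=[wedge,valve,tube] C=[hinge,rod,orb,beam,crate]
Tick 6: prefer B, take wedge from B; A=[apple,tile] B=[valve,tube] C=[hinge,rod,orb,beam,crate,wedge]
Tick 7: prefer A, take apple from A; A=[tile] B=[valve,tube] C=[hinge,rod,orb,beam,crate,wedge,apple]
Tick 8: prefer B, take valve from B; A=[tile] B=[tube] C=[hinge,rod,orb,beam,crate,wedge,apple,valve]
Tick 9: prefer A, take tile from A; A=[-] B=[tube] C=[hinge,rod,orb,beam,crate,wedge,apple,valve,tile]
Tick 10: prefer B, take tube from B; A=[-] B=[-] C=[hinge,rod,orb,beam,crate,wedge,apple,valve,tile,tube]
Tick 11: prefer A, both empty, nothing taken; A=[-] B=[-] C=[hinge,rod,orb,beam,crate,wedge,apple,valve,tile,tube]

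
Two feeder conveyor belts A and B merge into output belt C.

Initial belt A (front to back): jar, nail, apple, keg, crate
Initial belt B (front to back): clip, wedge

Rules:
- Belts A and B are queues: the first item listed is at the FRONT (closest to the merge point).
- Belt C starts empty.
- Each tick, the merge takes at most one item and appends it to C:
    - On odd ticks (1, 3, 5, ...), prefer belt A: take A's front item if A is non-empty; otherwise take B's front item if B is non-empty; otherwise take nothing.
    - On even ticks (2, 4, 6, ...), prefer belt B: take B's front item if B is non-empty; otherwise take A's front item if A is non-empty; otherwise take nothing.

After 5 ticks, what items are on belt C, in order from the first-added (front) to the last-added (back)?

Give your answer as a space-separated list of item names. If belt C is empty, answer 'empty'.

Tick 1: prefer A, take jar from A; A=[nail,apple,keg,crate] B=[clip,wedge] C=[jar]
Tick 2: prefer B, take clip from B; A=[nail,apple,keg,crate] B=[wedge] C=[jar,clip]
Tick 3: prefer A, take nail from A; A=[apple,keg,crate] B=[wedge] C=[jar,clip,nail]
Tick 4: prefer B, take wedge from B; A=[apple,keg,crate] B=[-] C=[jar,clip,nail,wedge]
Tick 5: prefer A, take apple from A; A=[keg,crate] B=[-] C=[jar,clip,nail,wedge,apple]

Answer: jar clip nail wedge apple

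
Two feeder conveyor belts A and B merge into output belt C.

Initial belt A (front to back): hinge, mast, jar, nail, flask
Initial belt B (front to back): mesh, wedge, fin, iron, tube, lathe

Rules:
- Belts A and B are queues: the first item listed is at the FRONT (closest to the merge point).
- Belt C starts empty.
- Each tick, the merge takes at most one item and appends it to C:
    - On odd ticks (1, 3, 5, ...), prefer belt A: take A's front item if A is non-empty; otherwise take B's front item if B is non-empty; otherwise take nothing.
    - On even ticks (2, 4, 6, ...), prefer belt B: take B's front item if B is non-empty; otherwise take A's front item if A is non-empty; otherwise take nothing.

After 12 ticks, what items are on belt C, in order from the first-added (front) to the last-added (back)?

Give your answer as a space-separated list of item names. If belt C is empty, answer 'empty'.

Answer: hinge mesh mast wedge jar fin nail iron flask tube lathe

Derivation:
Tick 1: prefer A, take hinge from A; A=[mast,jar,nail,flask] B=[mesh,wedge,fin,iron,tube,lathe] C=[hinge]
Tick 2: prefer B, take mesh from B; A=[mast,jar,nail,flask] B=[wedge,fin,iron,tube,lathe] C=[hinge,mesh]
Tick 3: prefer A, take mast from A; A=[jar,nail,flask] B=[wedge,fin,iron,tube,lathe] C=[hinge,mesh,mast]
Tick 4: prefer B, take wedge from B; A=[jar,nail,flask] B=[fin,iron,tube,lathe] C=[hinge,mesh,mast,wedge]
Tick 5: prefer A, take jar from A; A=[nail,flask] B=[fin,iron,tube,lathe] C=[hinge,mesh,mast,wedge,jar]
Tick 6: prefer B, take fin from B; A=[nail,flask] B=[iron,tube,lathe] C=[hinge,mesh,mast,wedge,jar,fin]
Tick 7: prefer A, take nail from A; A=[flask] B=[iron,tube,lathe] C=[hinge,mesh,mast,wedge,jar,fin,nail]
Tick 8: prefer B, take iron from B; A=[flask] B=[tube,lathe] C=[hinge,mesh,mast,wedge,jar,fin,nail,iron]
Tick 9: prefer A, take flask from A; A=[-] B=[tube,lathe] C=[hinge,mesh,mast,wedge,jar,fin,nail,iron,flask]
Tick 10: prefer B, take tube from B; A=[-] B=[lathe] C=[hinge,mesh,mast,wedge,jar,fin,nail,iron,flask,tube]
Tick 11: prefer A, take lathe from B; A=[-] B=[-] C=[hinge,mesh,mast,wedge,jar,fin,nail,iron,flask,tube,lathe]
Tick 12: prefer B, both empty, nothing taken; A=[-] B=[-] C=[hinge,mesh,mast,wedge,jar,fin,nail,iron,flask,tube,lathe]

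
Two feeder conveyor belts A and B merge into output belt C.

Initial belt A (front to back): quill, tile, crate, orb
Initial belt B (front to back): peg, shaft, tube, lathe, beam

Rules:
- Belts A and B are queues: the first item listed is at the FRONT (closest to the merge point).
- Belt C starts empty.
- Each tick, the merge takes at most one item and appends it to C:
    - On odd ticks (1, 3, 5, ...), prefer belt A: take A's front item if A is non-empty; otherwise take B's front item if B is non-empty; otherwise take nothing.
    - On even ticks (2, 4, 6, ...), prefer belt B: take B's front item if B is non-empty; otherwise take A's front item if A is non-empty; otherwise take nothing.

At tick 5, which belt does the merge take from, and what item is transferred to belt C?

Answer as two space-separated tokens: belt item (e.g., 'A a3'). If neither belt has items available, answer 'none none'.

Answer: A crate

Derivation:
Tick 1: prefer A, take quill from A; A=[tile,crate,orb] B=[peg,shaft,tube,lathe,beam] C=[quill]
Tick 2: prefer B, take peg from B; A=[tile,crate,orb] B=[shaft,tube,lathe,beam] C=[quill,peg]
Tick 3: prefer A, take tile from A; A=[crate,orb] B=[shaft,tube,lathe,beam] C=[quill,peg,tile]
Tick 4: prefer B, take shaft from B; A=[crate,orb] B=[tube,lathe,beam] C=[quill,peg,tile,shaft]
Tick 5: prefer A, take crate from A; A=[orb] B=[tube,lathe,beam] C=[quill,peg,tile,shaft,crate]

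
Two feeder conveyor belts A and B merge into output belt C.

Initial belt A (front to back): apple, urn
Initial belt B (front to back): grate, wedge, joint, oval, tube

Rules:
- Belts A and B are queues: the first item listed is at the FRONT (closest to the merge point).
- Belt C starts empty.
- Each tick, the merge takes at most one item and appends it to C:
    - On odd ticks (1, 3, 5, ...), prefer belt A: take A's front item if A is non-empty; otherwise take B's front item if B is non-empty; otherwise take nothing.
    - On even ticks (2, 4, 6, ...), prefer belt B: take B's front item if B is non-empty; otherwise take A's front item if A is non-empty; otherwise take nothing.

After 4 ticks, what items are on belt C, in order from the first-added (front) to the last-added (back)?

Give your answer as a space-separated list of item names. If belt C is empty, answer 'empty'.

Answer: apple grate urn wedge

Derivation:
Tick 1: prefer A, take apple from A; A=[urn] B=[grate,wedge,joint,oval,tube] C=[apple]
Tick 2: prefer B, take grate from B; A=[urn] B=[wedge,joint,oval,tube] C=[apple,grate]
Tick 3: prefer A, take urn from A; A=[-] B=[wedge,joint,oval,tube] C=[apple,grate,urn]
Tick 4: prefer B, take wedge from B; A=[-] B=[joint,oval,tube] C=[apple,grate,urn,wedge]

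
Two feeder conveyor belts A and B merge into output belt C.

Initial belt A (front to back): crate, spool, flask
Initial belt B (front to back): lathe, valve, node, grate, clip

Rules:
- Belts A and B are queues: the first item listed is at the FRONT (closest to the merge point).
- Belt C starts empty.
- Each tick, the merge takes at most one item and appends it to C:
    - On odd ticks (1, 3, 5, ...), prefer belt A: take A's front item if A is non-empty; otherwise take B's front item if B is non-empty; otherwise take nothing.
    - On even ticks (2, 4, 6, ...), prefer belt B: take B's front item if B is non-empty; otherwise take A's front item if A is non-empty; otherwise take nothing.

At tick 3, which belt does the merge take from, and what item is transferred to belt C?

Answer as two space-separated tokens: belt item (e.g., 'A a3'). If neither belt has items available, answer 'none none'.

Answer: A spool

Derivation:
Tick 1: prefer A, take crate from A; A=[spool,flask] B=[lathe,valve,node,grate,clip] C=[crate]
Tick 2: prefer B, take lathe from B; A=[spool,flask] B=[valve,node,grate,clip] C=[crate,lathe]
Tick 3: prefer A, take spool from A; A=[flask] B=[valve,node,grate,clip] C=[crate,lathe,spool]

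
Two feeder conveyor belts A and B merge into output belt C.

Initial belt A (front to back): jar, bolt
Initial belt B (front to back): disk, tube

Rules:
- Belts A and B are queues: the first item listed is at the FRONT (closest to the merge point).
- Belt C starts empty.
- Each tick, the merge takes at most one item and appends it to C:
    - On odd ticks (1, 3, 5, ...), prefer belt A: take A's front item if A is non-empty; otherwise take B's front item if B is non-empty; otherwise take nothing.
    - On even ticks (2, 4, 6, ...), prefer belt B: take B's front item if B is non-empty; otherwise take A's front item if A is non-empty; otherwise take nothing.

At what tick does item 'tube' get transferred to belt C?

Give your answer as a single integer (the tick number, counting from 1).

Answer: 4

Derivation:
Tick 1: prefer A, take jar from A; A=[bolt] B=[disk,tube] C=[jar]
Tick 2: prefer B, take disk from B; A=[bolt] B=[tube] C=[jar,disk]
Tick 3: prefer A, take bolt from A; A=[-] B=[tube] C=[jar,disk,bolt]
Tick 4: prefer B, take tube from B; A=[-] B=[-] C=[jar,disk,bolt,tube]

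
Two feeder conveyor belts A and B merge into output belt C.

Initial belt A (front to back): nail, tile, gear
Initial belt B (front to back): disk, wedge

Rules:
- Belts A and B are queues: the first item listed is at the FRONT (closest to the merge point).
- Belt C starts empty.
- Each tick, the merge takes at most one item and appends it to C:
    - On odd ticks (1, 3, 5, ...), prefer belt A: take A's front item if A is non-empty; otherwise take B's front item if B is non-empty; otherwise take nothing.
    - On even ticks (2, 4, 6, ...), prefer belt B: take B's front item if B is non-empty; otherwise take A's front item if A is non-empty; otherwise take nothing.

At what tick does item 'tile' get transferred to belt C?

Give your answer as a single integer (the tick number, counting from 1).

Tick 1: prefer A, take nail from A; A=[tile,gear] B=[disk,wedge] C=[nail]
Tick 2: prefer B, take disk from B; A=[tile,gear] B=[wedge] C=[nail,disk]
Tick 3: prefer A, take tile from A; A=[gear] B=[wedge] C=[nail,disk,tile]

Answer: 3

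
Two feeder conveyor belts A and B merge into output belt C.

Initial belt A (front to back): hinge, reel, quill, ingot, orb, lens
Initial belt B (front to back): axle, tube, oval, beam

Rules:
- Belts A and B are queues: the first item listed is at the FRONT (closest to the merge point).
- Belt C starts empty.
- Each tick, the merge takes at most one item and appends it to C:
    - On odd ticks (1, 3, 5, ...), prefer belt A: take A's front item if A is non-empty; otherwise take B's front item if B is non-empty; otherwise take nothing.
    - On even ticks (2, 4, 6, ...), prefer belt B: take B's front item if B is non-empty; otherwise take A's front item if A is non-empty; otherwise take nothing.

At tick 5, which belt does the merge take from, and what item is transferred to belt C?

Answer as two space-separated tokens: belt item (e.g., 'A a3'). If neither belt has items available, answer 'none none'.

Tick 1: prefer A, take hinge from A; A=[reel,quill,ingot,orb,lens] B=[axle,tube,oval,beam] C=[hinge]
Tick 2: prefer B, take axle from B; A=[reel,quill,ingot,orb,lens] B=[tube,oval,beam] C=[hinge,axle]
Tick 3: prefer A, take reel from A; A=[quill,ingot,orb,lens] B=[tube,oval,beam] C=[hinge,axle,reel]
Tick 4: prefer B, take tube from B; A=[quill,ingot,orb,lens] B=[oval,beam] C=[hinge,axle,reel,tube]
Tick 5: prefer A, take quill from A; A=[ingot,orb,lens] B=[oval,beam] C=[hinge,axle,reel,tube,quill]

Answer: A quill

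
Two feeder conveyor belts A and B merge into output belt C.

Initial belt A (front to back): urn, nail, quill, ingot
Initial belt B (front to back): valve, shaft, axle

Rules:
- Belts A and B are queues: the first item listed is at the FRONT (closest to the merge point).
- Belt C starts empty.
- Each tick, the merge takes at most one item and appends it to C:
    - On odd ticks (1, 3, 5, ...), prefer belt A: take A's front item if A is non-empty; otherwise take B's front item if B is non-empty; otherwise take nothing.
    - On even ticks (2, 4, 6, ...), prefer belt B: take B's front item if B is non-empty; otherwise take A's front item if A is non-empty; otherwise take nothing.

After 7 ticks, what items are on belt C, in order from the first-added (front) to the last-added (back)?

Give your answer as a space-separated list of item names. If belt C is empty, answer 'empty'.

Tick 1: prefer A, take urn from A; A=[nail,quill,ingot] B=[valve,shaft,axle] C=[urn]
Tick 2: prefer B, take valve from B; A=[nail,quill,ingot] B=[shaft,axle] C=[urn,valve]
Tick 3: prefer A, take nail from A; A=[quill,ingot] B=[shaft,axle] C=[urn,valve,nail]
Tick 4: prefer B, take shaft from B; A=[quill,ingot] B=[axle] C=[urn,valve,nail,shaft]
Tick 5: prefer A, take quill from A; A=[ingot] B=[axle] C=[urn,valve,nail,shaft,quill]
Tick 6: prefer B, take axle from B; A=[ingot] B=[-] C=[urn,valve,nail,shaft,quill,axle]
Tick 7: prefer A, take ingot from A; A=[-] B=[-] C=[urn,valve,nail,shaft,quill,axle,ingot]

Answer: urn valve nail shaft quill axle ingot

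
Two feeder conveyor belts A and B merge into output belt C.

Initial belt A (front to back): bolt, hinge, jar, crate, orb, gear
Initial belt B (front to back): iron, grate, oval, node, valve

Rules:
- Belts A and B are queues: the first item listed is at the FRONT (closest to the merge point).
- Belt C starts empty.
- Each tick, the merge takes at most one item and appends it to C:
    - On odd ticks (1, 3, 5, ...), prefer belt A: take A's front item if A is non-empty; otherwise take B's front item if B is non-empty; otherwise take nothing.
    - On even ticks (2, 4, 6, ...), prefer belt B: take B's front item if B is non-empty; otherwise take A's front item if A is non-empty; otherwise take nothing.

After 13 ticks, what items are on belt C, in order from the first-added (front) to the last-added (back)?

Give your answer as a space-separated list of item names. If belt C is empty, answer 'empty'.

Answer: bolt iron hinge grate jar oval crate node orb valve gear

Derivation:
Tick 1: prefer A, take bolt from A; A=[hinge,jar,crate,orb,gear] B=[iron,grate,oval,node,valve] C=[bolt]
Tick 2: prefer B, take iron from B; A=[hinge,jar,crate,orb,gear] B=[grate,oval,node,valve] C=[bolt,iron]
Tick 3: prefer A, take hinge from A; A=[jar,crate,orb,gear] B=[grate,oval,node,valve] C=[bolt,iron,hinge]
Tick 4: prefer B, take grate from B; A=[jar,crate,orb,gear] B=[oval,node,valve] C=[bolt,iron,hinge,grate]
Tick 5: prefer A, take jar from A; A=[crate,orb,gear] B=[oval,node,valve] C=[bolt,iron,hinge,grate,jar]
Tick 6: prefer B, take oval from B; A=[crate,orb,gear] B=[node,valve] C=[bolt,iron,hinge,grate,jar,oval]
Tick 7: prefer A, take crate from A; A=[orb,gear] B=[node,valve] C=[bolt,iron,hinge,grate,jar,oval,crate]
Tick 8: prefer B, take node from B; A=[orb,gear] B=[valve] C=[bolt,iron,hinge,grate,jar,oval,crate,node]
Tick 9: prefer A, take orb from A; A=[gear] B=[valve] C=[bolt,iron,hinge,grate,jar,oval,crate,node,orb]
Tick 10: prefer B, take valve from B; A=[gear] B=[-] C=[bolt,iron,hinge,grate,jar,oval,crate,node,orb,valve]
Tick 11: prefer A, take gear from A; A=[-] B=[-] C=[bolt,iron,hinge,grate,jar,oval,crate,node,orb,valve,gear]
Tick 12: prefer B, both empty, nothing taken; A=[-] B=[-] C=[bolt,iron,hinge,grate,jar,oval,crate,node,orb,valve,gear]
Tick 13: prefer A, both empty, nothing taken; A=[-] B=[-] C=[bolt,iron,hinge,grate,jar,oval,crate,node,orb,valve,gear]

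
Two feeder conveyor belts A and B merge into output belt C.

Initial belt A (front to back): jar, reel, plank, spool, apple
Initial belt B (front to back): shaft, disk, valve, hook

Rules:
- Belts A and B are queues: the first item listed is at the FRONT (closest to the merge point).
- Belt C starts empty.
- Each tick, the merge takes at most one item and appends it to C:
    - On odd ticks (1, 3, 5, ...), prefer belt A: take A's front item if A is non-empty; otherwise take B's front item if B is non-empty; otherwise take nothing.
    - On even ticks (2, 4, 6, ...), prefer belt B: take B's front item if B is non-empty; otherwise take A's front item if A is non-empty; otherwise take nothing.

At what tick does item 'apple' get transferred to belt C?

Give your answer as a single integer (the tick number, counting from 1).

Tick 1: prefer A, take jar from A; A=[reel,plank,spool,apple] B=[shaft,disk,valve,hook] C=[jar]
Tick 2: prefer B, take shaft from B; A=[reel,plank,spool,apple] B=[disk,valve,hook] C=[jar,shaft]
Tick 3: prefer A, take reel from A; A=[plank,spool,apple] B=[disk,valve,hook] C=[jar,shaft,reel]
Tick 4: prefer B, take disk from B; A=[plank,spool,apple] B=[valve,hook] C=[jar,shaft,reel,disk]
Tick 5: prefer A, take plank from A; A=[spool,apple] B=[valve,hook] C=[jar,shaft,reel,disk,plank]
Tick 6: prefer B, take valve from B; A=[spool,apple] B=[hook] C=[jar,shaft,reel,disk,plank,valve]
Tick 7: prefer A, take spool from A; A=[apple] B=[hook] C=[jar,shaft,reel,disk,plank,valve,spool]
Tick 8: prefer B, take hook from B; A=[apple] B=[-] C=[jar,shaft,reel,disk,plank,valve,spool,hook]
Tick 9: prefer A, take apple from A; A=[-] B=[-] C=[jar,shaft,reel,disk,plank,valve,spool,hook,apple]

Answer: 9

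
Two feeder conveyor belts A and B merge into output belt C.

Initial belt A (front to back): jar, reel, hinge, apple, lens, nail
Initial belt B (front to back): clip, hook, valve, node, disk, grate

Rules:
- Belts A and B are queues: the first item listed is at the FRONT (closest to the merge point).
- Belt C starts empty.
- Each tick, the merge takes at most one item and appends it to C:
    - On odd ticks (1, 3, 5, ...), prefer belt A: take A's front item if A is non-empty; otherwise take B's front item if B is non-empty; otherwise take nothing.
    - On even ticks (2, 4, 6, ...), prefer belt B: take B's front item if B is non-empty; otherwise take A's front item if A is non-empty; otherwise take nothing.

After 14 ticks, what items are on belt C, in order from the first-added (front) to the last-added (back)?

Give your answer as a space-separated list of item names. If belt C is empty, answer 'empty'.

Answer: jar clip reel hook hinge valve apple node lens disk nail grate

Derivation:
Tick 1: prefer A, take jar from A; A=[reel,hinge,apple,lens,nail] B=[clip,hook,valve,node,disk,grate] C=[jar]
Tick 2: prefer B, take clip from B; A=[reel,hinge,apple,lens,nail] B=[hook,valve,node,disk,grate] C=[jar,clip]
Tick 3: prefer A, take reel from A; A=[hinge,apple,lens,nail] B=[hook,valve,node,disk,grate] C=[jar,clip,reel]
Tick 4: prefer B, take hook from B; A=[hinge,apple,lens,nail] B=[valve,node,disk,grate] C=[jar,clip,reel,hook]
Tick 5: prefer A, take hinge from A; A=[apple,lens,nail] B=[valve,node,disk,grate] C=[jar,clip,reel,hook,hinge]
Tick 6: prefer B, take valve from B; A=[apple,lens,nail] B=[node,disk,grate] C=[jar,clip,reel,hook,hinge,valve]
Tick 7: prefer A, take apple from A; A=[lens,nail] B=[node,disk,grate] C=[jar,clip,reel,hook,hinge,valve,apple]
Tick 8: prefer B, take node from B; A=[lens,nail] B=[disk,grate] C=[jar,clip,reel,hook,hinge,valve,apple,node]
Tick 9: prefer A, take lens from A; A=[nail] B=[disk,grate] C=[jar,clip,reel,hook,hinge,valve,apple,node,lens]
Tick 10: prefer B, take disk from B; A=[nail] B=[grate] C=[jar,clip,reel,hook,hinge,valve,apple,node,lens,disk]
Tick 11: prefer A, take nail from A; A=[-] B=[grate] C=[jar,clip,reel,hook,hinge,valve,apple,node,lens,disk,nail]
Tick 12: prefer B, take grate from B; A=[-] B=[-] C=[jar,clip,reel,hook,hinge,valve,apple,node,lens,disk,nail,grate]
Tick 13: prefer A, both empty, nothing taken; A=[-] B=[-] C=[jar,clip,reel,hook,hinge,valve,apple,node,lens,disk,nail,grate]
Tick 14: prefer B, both empty, nothing taken; A=[-] B=[-] C=[jar,clip,reel,hook,hinge,valve,apple,node,lens,disk,nail,grate]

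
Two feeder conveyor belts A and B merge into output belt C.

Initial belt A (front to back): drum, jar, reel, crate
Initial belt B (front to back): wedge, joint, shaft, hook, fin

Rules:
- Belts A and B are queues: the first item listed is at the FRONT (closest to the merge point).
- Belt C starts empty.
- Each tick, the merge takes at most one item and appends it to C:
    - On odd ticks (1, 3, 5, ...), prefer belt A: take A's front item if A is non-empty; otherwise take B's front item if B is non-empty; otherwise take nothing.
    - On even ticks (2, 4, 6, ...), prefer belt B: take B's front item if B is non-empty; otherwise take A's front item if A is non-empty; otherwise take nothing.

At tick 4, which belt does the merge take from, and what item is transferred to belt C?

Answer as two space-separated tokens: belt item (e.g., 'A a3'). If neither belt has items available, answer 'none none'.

Tick 1: prefer A, take drum from A; A=[jar,reel,crate] B=[wedge,joint,shaft,hook,fin] C=[drum]
Tick 2: prefer B, take wedge from B; A=[jar,reel,crate] B=[joint,shaft,hook,fin] C=[drum,wedge]
Tick 3: prefer A, take jar from A; A=[reel,crate] B=[joint,shaft,hook,fin] C=[drum,wedge,jar]
Tick 4: prefer B, take joint from B; A=[reel,crate] B=[shaft,hook,fin] C=[drum,wedge,jar,joint]

Answer: B joint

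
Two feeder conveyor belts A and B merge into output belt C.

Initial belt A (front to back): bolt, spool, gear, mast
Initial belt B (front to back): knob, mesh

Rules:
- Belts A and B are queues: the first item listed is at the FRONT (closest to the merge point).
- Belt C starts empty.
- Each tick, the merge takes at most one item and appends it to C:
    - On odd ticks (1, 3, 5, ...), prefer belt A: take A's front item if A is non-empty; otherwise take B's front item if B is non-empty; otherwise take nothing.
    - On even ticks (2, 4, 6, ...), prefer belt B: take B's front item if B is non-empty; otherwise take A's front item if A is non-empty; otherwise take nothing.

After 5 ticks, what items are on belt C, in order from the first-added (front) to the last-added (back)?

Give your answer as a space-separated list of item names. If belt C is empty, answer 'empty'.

Answer: bolt knob spool mesh gear

Derivation:
Tick 1: prefer A, take bolt from A; A=[spool,gear,mast] B=[knob,mesh] C=[bolt]
Tick 2: prefer B, take knob from B; A=[spool,gear,mast] B=[mesh] C=[bolt,knob]
Tick 3: prefer A, take spool from A; A=[gear,mast] B=[mesh] C=[bolt,knob,spool]
Tick 4: prefer B, take mesh from B; A=[gear,mast] B=[-] C=[bolt,knob,spool,mesh]
Tick 5: prefer A, take gear from A; A=[mast] B=[-] C=[bolt,knob,spool,mesh,gear]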